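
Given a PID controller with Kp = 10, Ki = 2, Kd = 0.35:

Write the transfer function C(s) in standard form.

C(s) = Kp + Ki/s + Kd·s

Substituting values: C(s) = 10 + 2/s + 0.35s = (0.35s² + 10s + 2)/s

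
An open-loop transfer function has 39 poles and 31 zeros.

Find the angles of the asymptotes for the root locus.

n - m = 39 - 31 = 8. Angles: θk = (2k + 1)·180°/8 = 22.5°, 67.5°, 112.5°, 157.5°, 202.5°, 247.5°, 292.5°, 337.5°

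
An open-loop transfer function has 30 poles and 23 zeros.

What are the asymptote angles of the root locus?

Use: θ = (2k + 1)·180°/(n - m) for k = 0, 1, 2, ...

n - m = 30 - 23 = 7. Angles: θk = (2k + 1)·180°/7 = 25.71°, 77.14°, 128.57°, 180°, 231.43°, 282.86°, 334.29°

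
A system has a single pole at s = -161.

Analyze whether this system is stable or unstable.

Pole at s = -161 is in the left half-plane. Stable.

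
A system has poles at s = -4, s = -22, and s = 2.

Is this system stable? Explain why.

Pole(s) at s = 2 are not in the left half-plane. System is unstable.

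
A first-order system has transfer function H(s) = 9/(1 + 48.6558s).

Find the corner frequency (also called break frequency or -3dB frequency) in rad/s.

Corner frequency = 1/τ = 1/48.6558 = 0.021 rad/s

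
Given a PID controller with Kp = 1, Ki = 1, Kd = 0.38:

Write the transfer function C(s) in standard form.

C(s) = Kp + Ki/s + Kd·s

Substituting values: C(s) = 1 + 1/s + 0.38s = (0.38s² + s + 1)/s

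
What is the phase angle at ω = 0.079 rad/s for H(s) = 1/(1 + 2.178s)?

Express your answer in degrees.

Phase = -arctan(ωτ) = -arctan(0.079 × 2.178) = -9.8°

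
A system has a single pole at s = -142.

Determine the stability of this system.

Pole at s = -142 is in the left half-plane. Stable.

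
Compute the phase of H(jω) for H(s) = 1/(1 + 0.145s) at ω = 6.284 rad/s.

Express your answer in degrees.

Phase = -arctan(ωτ) = -arctan(6.284 × 0.145) = -42.3°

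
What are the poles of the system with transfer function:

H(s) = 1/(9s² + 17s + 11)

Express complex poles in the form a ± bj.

Discriminant = 17² - 4×9×11 = 289 - 396 = -107 < 0, so the poles are a complex conjugate pair s = (-17 ± j√107)/(2×9). Real part = -17/(2×9) = -17/18 ≈ -0.9444; imaginary part = ±√107/(2×9) ≈ 0.5747. Poles: s = -0.9444 ± 0.5747j.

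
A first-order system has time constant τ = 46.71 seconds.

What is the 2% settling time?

For first-order system, 2% settling time ≈ 4τ = 4 × 46.71 = 186.84 s.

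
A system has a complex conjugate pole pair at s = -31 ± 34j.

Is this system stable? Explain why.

Real part of poles is -31 (< 0, left half-plane). Stable.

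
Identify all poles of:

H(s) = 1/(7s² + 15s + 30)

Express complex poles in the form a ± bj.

Discriminant = 15² - 4×7×30 = 225 - 840 = -615 < 0, so the poles are a complex conjugate pair s = (-15 ± j√615)/(2×7). Real part = -15/(2×7) = -15/14 ≈ -1.0714; imaginary part = ±√615/(2×7) ≈ 1.7714. Poles: s = -1.0714 ± 1.7714j.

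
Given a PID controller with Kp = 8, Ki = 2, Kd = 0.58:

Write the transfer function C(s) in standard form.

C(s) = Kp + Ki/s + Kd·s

Substituting values: C(s) = 8 + 2/s + 0.58s = (0.58s² + 8s + 2)/s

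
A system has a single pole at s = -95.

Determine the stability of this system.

Pole at s = -95 is in the left half-plane. Stable.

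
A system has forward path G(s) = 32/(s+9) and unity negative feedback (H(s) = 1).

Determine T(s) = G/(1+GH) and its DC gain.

T(s) = G/(1+GH) = [32/(s+9)] / [1 + 32/(s+9)] = 32/(s+9+32) = 32/(s+41). DC gain = 32/41 = 0.7805.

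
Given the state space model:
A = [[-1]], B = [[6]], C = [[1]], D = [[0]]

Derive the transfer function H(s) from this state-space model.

(sI - A)⁻¹ = 1/(s + 1). H(s) = 1 × 6/(s + 1) + 0 = 6/(s + 1).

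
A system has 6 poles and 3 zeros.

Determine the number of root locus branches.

Root locus has n branches where n = number of poles = 6.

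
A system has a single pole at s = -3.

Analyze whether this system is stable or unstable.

Pole at s = -3 is in the left half-plane. Stable.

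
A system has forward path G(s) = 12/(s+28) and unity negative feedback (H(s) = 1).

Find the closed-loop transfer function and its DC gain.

T(s) = G/(1+GH) = [12/(s+28)] / [1 + 12/(s+28)] = 12/(s+28+12) = 12/(s+40). DC gain = 12/40 = 0.3.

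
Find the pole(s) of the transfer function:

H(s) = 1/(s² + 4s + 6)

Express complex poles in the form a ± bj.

Discriminant = 4² - 4×1×6 = 16 - 24 = -8 < 0, so the poles are a complex conjugate pair s = (-4 ± j√8)/(2×1). Real part = -4/(2×1) = -4/2 = -2; imaginary part = ±√8/(2×1) ≈ 1.4142. Poles: s = -2 ± 1.4142j.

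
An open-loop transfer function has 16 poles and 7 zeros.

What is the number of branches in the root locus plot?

Root locus has n branches where n = number of poles = 16.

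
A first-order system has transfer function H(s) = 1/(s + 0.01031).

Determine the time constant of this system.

For H(s) = 1/(s + 1/τ), the pole is at -1/τ = -0.01031, so τ = 1/0.01031 = 96.99 s.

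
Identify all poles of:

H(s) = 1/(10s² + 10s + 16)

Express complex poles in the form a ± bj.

Discriminant = 10² - 4×10×16 = 100 - 640 = -540 < 0, so the poles are a complex conjugate pair s = (-10 ± j√540)/(2×10). Real part = -10/(2×10) = -10/20 = -0.5; imaginary part = ±√540/(2×10) ≈ 1.1619. Poles: s = -0.5 ± 1.1619j.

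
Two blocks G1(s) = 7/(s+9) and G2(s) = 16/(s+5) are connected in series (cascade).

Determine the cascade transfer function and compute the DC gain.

Series: multiply transfer functions. G_eq = 7/(s+9) × 16/(s+5) = 112/((s+9)(s+5)). DC gain = 112/(9×5) = 2.4889.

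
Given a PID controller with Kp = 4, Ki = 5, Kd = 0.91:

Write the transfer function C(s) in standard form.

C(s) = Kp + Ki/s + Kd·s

Substituting values: C(s) = 4 + 5/s + 0.91s = (0.91s² + 4s + 5)/s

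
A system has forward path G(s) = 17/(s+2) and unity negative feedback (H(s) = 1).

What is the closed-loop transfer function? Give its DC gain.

T(s) = G/(1+GH) = [17/(s+2)] / [1 + 17/(s+2)] = 17/(s+2+17) = 17/(s+19). DC gain = 17/19 = 0.8947.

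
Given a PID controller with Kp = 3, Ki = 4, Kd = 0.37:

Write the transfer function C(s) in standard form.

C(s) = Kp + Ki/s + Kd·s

Substituting values: C(s) = 3 + 4/s + 0.37s = (0.37s² + 3s + 4)/s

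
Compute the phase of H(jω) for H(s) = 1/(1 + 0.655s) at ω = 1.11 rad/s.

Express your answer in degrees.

Phase = -arctan(ωτ) = -arctan(1.11 × 0.655) = -36.0°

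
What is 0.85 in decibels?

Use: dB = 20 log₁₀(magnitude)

dB = 20 log₁₀(0.85) = -1.4 dB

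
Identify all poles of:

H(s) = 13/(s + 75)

Pole is where denominator = 0: s + 75 = 0, so s = -75.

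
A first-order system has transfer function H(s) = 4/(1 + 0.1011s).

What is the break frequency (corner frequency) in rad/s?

Corner frequency = 1/τ = 1/0.1011 = 9.891 rad/s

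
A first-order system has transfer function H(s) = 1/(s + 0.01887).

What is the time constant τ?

For H(s) = 1/(s + 1/τ), the pole is at -1/τ = -0.01887, so τ = 1/0.01887 = 52.99 s.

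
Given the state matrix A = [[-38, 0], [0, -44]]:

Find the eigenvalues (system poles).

For diagonal matrix, eigenvalues are diagonal entries: λ₁ = -38, λ₂ = -44.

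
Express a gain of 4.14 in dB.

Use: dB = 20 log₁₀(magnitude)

dB = 20 log₁₀(4.14) = 12.3 dB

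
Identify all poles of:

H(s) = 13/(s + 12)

Pole is where denominator = 0: s + 12 = 0, so s = -12.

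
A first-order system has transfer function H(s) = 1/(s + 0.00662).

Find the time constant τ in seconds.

For H(s) = 1/(s + 1/τ), the pole is at -1/τ = -0.00662, so τ = 1/0.00662 = 151.1 s.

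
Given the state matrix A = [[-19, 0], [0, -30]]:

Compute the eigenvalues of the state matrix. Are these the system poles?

For diagonal matrix, eigenvalues are diagonal entries: λ₁ = -19, λ₂ = -30. Eigenvalues of A = system poles.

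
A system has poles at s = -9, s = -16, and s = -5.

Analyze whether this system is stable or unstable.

All poles are in the left half-plane. System is stable.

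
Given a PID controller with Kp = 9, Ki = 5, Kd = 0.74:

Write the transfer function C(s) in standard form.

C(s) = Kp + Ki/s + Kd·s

Substituting values: C(s) = 9 + 5/s + 0.74s = (0.74s² + 9s + 5)/s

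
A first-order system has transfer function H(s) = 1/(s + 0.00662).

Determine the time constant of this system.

For H(s) = 1/(s + 1/τ), the pole is at -1/τ = -0.00662, so τ = 1/0.00662 = 151.1 s.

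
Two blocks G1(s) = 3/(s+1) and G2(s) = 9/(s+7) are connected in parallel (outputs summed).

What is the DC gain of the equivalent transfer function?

Parallel: G_eq = G1 + G2. DC gain = G1(0) + G2(0) = 3/1 + 9/7 = 3 + 1.2857 = 4.2857.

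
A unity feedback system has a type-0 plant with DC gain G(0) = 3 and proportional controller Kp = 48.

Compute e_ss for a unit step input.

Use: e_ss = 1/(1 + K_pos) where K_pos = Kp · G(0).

K_pos = Kp · G(0) = 48 × 3 = 144. e_ss = 1/(1 + 144) = 0.0069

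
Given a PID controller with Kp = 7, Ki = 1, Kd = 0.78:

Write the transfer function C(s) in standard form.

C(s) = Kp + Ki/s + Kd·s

Substituting values: C(s) = 7 + 1/s + 0.78s = (0.78s² + 7s + 1)/s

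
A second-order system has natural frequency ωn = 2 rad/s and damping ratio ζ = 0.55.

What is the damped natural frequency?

ωd = ωn√(1 - ζ²) = 2√(1 - 0.55²) = 1.67 rad/s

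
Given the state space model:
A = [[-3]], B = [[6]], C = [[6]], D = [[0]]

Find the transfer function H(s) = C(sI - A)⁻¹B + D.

(sI - A)⁻¹ = 1/(s + 3). H(s) = 6 × 6/(s + 3) + 0 = 36/(s + 3).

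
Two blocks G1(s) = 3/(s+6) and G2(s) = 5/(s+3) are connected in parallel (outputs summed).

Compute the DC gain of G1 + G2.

Parallel: G_eq = G1 + G2. DC gain = G1(0) + G2(0) = 3/6 + 5/3 = 0.5 + 1.6667 = 2.1667.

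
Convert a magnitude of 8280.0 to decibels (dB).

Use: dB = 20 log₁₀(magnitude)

dB = 20 log₁₀(8280.0) = 78.4 dB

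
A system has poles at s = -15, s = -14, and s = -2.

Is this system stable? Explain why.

All poles are in the left half-plane. System is stable.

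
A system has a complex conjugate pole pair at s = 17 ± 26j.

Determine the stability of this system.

Real part of poles is 17 (> 0, right half-plane). Unstable.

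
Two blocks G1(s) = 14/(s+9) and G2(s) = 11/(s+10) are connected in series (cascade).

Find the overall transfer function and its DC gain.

Series: multiply transfer functions. G_eq = 14/(s+9) × 11/(s+10) = 154/((s+9)(s+10)). DC gain = 154/(9×10) = 1.7111.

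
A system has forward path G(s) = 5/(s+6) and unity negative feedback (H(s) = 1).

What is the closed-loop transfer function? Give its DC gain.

T(s) = G/(1+GH) = [5/(s+6)] / [1 + 5/(s+6)] = 5/(s+6+5) = 5/(s+11). DC gain = 5/11 = 0.4545.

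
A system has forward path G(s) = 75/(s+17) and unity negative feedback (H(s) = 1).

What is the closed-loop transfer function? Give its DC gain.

T(s) = G/(1+GH) = [75/(s+17)] / [1 + 75/(s+17)] = 75/(s+17+75) = 75/(s+92). DC gain = 75/92 = 0.8152.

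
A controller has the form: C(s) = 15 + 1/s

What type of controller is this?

This is a Proportional-Integral (PI) controller.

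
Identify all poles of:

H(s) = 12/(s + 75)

Pole is where denominator = 0: s + 75 = 0, so s = -75.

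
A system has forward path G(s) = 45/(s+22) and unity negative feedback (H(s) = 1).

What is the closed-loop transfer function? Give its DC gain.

T(s) = G/(1+GH) = [45/(s+22)] / [1 + 45/(s+22)] = 45/(s+22+45) = 45/(s+67). DC gain = 45/67 = 0.6716.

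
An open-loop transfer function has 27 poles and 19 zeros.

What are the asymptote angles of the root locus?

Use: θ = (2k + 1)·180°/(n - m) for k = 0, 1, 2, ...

n - m = 27 - 19 = 8. Angles: θk = (2k + 1)·180°/8 = 22.5°, 67.5°, 112.5°, 157.5°, 202.5°, 247.5°, 292.5°, 337.5°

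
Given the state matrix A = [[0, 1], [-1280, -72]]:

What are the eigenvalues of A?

det(A - λI) = λ² - (-72)λ + 1280 = (λ - (-40))(λ - (-32)). Eigenvalues: -40, -32.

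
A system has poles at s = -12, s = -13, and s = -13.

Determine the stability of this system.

All poles are in the left half-plane. System is stable.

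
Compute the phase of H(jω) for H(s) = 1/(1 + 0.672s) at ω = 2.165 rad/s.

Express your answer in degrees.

Phase = -arctan(ωτ) = -arctan(2.165 × 0.672) = -55.5°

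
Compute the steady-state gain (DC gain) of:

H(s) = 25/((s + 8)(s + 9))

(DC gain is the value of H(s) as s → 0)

DC gain = H(0) = 25/(8 × 9) = 25/72 = 0.3472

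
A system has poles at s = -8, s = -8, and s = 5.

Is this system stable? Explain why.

Pole(s) at s = 5 are not in the left half-plane. System is unstable.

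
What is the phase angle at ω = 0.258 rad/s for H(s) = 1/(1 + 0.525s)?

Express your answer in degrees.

Phase = -arctan(ωτ) = -arctan(0.258 × 0.525) = -7.7°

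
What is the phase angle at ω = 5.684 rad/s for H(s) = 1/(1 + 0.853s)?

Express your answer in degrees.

Phase = -arctan(ωτ) = -arctan(5.684 × 0.853) = -78.3°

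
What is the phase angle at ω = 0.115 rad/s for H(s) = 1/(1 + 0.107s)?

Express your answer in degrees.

Phase = -arctan(ωτ) = -arctan(0.115 × 0.107) = -0.7°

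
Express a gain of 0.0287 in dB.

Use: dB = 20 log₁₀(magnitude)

dB = 20 log₁₀(0.0287) = -30.8 dB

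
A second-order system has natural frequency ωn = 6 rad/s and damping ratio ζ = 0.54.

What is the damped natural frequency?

ωd = ωn√(1 - ζ²) = 6√(1 - 0.54²) = 5.05 rad/s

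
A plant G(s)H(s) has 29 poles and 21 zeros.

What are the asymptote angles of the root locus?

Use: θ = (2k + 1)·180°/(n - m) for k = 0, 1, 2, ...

n - m = 29 - 21 = 8. Angles: θk = (2k + 1)·180°/8 = 22.5°, 67.5°, 112.5°, 157.5°, 202.5°, 247.5°, 292.5°, 337.5°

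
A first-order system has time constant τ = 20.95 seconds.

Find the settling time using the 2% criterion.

For first-order system, 2% settling time ≈ 4τ = 4 × 20.95 = 83.8 s.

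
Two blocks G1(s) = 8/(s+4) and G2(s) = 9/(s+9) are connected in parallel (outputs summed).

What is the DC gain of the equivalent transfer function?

Parallel: G_eq = G1 + G2. DC gain = G1(0) + G2(0) = 8/4 + 9/9 = 2 + 1 = 3.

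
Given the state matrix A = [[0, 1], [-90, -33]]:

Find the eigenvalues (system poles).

det(A - λI) = λ² - (-33)λ + 90 = (λ - (-30))(λ - (-3)). Eigenvalues: -30, -3.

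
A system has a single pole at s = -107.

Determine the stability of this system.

Pole at s = -107 is in the left half-plane. Stable.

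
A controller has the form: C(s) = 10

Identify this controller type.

This is a Proportional (P) controller.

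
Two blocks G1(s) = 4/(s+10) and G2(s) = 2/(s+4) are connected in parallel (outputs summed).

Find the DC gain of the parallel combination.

Parallel: G_eq = G1 + G2. DC gain = G1(0) + G2(0) = 4/10 + 2/4 = 0.4 + 0.5 = 0.9.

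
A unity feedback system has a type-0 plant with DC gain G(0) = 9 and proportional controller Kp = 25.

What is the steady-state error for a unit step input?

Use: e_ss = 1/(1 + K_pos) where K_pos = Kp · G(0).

K_pos = Kp · G(0) = 25 × 9 = 225. e_ss = 1/(1 + 225) = 0.0044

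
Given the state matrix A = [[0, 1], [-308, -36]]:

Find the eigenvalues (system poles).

det(A - λI) = λ² - (-36)λ + 308 = (λ - (-22))(λ - (-14)). Eigenvalues: -22, -14.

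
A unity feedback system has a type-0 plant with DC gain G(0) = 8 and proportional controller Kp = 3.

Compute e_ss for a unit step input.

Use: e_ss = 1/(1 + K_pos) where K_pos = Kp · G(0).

K_pos = Kp · G(0) = 3 × 8 = 24. e_ss = 1/(1 + 24) = 0.04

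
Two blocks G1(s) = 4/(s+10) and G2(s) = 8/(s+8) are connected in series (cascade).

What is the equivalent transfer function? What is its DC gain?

Series: multiply transfer functions. G_eq = 4/(s+10) × 8/(s+8) = 32/((s+10)(s+8)). DC gain = 32/(10×8) = 0.4.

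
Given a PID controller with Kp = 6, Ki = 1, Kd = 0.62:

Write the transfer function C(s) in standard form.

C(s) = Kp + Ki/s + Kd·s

Substituting values: C(s) = 6 + 1/s + 0.62s = (0.62s² + 6s + 1)/s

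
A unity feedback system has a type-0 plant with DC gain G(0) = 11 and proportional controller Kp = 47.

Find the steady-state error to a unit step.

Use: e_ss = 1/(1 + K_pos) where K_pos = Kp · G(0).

K_pos = Kp · G(0) = 47 × 11 = 517. e_ss = 1/(1 + 517) = 0.0019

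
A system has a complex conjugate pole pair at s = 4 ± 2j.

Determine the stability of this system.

Real part of poles is 4 (> 0, right half-plane). Unstable.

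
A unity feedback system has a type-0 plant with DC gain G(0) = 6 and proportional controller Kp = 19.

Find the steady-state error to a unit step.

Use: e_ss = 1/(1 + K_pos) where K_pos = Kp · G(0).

K_pos = Kp · G(0) = 19 × 6 = 114. e_ss = 1/(1 + 114) = 0.0087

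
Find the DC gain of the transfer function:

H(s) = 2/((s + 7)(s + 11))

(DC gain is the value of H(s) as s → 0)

DC gain = H(0) = 2/(7 × 11) = 2/77 = 0.0260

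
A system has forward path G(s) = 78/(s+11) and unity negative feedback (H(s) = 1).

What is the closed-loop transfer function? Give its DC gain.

T(s) = G/(1+GH) = [78/(s+11)] / [1 + 78/(s+11)] = 78/(s+11+78) = 78/(s+89). DC gain = 78/89 = 0.8764.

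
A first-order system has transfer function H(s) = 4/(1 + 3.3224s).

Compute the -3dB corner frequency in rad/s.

Corner frequency = 1/τ = 1/3.3224 = 0.301 rad/s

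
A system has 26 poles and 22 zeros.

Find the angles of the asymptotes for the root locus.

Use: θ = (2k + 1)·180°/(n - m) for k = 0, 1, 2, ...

n - m = 26 - 22 = 4. Angles: θk = (2k + 1)·180°/4 = 45°, 135°, 225°, 315°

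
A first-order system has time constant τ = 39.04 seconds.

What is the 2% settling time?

For first-order system, 2% settling time ≈ 4τ = 4 × 39.04 = 156.16 s.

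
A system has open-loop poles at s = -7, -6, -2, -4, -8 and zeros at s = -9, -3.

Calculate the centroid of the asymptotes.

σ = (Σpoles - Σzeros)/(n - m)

σ = (Σpoles - Σzeros)/(n - m) = (-27 - (-12))/(5 - 2) = -15/3 = -5.0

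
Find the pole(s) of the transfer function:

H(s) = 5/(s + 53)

Pole is where denominator = 0: s + 53 = 0, so s = -53.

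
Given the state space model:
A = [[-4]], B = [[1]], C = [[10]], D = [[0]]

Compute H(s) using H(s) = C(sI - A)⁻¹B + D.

(sI - A)⁻¹ = 1/(s + 4). H(s) = 10 × 1/(s + 4) + 0 = 10/(s + 4).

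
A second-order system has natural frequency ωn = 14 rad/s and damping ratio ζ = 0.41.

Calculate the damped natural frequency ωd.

ωd = ωn√(1 - ζ²) = 14√(1 - 0.41²) = 12.77 rad/s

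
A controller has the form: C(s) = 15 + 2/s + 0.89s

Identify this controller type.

This is a Proportional-Integral-Derivative (PID) controller.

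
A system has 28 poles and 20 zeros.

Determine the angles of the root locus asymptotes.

n - m = 28 - 20 = 8. Angles: θk = (2k + 1)·180°/8 = 22.5°, 67.5°, 112.5°, 157.5°, 202.5°, 247.5°, 292.5°, 337.5°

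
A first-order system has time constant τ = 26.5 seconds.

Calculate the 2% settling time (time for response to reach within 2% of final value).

For first-order system, 2% settling time ≈ 4τ = 4 × 26.5 = 106.0 s.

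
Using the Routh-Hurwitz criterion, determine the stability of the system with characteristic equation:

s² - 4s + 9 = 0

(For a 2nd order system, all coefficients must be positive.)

Coefficients: 1, -4, 9. b=-4 not positive, so system is unstable.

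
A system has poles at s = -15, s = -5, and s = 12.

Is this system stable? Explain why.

Pole(s) at s = 12 are not in the left half-plane. System is unstable.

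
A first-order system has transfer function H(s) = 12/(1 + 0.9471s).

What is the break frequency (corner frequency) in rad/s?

Corner frequency = 1/τ = 1/0.9471 = 1.056 rad/s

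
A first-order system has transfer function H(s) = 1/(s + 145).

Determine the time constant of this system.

For H(s) = 1/(s + 1/τ), the pole is at -1/τ = -145, so τ = 1/145 = 0.0069 s.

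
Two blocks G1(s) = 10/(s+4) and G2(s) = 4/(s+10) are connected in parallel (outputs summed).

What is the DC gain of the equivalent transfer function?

Parallel: G_eq = G1 + G2. DC gain = G1(0) + G2(0) = 10/4 + 4/10 = 2.5 + 0.4 = 2.9.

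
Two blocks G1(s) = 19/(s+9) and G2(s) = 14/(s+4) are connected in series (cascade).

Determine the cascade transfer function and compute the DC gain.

Series: multiply transfer functions. G_eq = 19/(s+9) × 14/(s+4) = 266/((s+9)(s+4)). DC gain = 266/(9×4) = 7.3889.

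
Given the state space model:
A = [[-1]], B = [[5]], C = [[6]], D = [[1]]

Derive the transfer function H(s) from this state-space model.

(sI - A)⁻¹ = 1/(s + 1). H(s) = 6×5/(s + 1) + 1 = (s + 31)/(s + 1).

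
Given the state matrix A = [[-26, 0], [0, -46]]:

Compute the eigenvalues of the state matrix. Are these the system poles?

For diagonal matrix, eigenvalues are diagonal entries: λ₁ = -26, λ₂ = -46. Eigenvalues of A = system poles.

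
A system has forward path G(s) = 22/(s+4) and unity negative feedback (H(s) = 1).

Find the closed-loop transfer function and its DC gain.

T(s) = G/(1+GH) = [22/(s+4)] / [1 + 22/(s+4)] = 22/(s+4+22) = 22/(s+26). DC gain = 22/26 = 0.8462.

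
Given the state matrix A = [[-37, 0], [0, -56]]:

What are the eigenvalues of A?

For diagonal matrix, eigenvalues are diagonal entries: λ₁ = -37, λ₂ = -56.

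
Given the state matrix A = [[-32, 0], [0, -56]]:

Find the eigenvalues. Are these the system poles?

For diagonal matrix, eigenvalues are diagonal entries: λ₁ = -32, λ₂ = -56. Eigenvalues of A = system poles.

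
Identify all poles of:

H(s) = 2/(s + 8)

Pole is where denominator = 0: s + 8 = 0, so s = -8.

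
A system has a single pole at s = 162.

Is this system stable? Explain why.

Pole at s = 162 is in the right half-plane. Unstable.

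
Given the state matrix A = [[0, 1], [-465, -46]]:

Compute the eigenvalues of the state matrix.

det(A - λI) = λ² - (-46)λ + 465 = (λ - (-15))(λ - (-31)). Eigenvalues: -15, -31.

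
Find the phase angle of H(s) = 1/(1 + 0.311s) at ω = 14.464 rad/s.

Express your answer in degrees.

Phase = -arctan(ωτ) = -arctan(14.464 × 0.311) = -77.5°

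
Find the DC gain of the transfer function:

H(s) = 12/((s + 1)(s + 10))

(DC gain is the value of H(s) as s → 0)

DC gain = H(0) = 12/(1 × 10) = 12/10 = 1.2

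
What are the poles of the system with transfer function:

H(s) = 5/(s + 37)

Pole is where denominator = 0: s + 37 = 0, so s = -37.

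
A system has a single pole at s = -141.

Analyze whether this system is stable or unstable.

Pole at s = -141 is in the left half-plane. Stable.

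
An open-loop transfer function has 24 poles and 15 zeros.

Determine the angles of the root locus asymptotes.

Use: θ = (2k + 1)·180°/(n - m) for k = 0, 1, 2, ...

n - m = 24 - 15 = 9. Angles: θk = (2k + 1)·180°/9 = 20°, 60°, 100°, 140°, 180°, 220°, 260°, 300°, 340°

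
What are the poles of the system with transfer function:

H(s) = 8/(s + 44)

Pole is where denominator = 0: s + 44 = 0, so s = -44.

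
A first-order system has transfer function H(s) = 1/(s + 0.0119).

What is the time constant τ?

For H(s) = 1/(s + 1/τ), the pole is at -1/τ = -0.0119, so τ = 1/0.0119 = 84.03 s.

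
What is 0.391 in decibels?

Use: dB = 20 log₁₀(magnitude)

dB = 20 log₁₀(0.391) = -8.2 dB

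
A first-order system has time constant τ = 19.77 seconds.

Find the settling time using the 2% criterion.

For first-order system, 2% settling time ≈ 4τ = 4 × 19.77 = 79.08 s.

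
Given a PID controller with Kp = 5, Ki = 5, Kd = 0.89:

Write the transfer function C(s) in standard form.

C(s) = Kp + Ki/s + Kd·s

Substituting values: C(s) = 5 + 5/s + 0.89s = (0.89s² + 5s + 5)/s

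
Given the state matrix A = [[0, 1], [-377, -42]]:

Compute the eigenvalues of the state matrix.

det(A - λI) = λ² - (-42)λ + 377 = (λ - (-29))(λ - (-13)). Eigenvalues: -29, -13.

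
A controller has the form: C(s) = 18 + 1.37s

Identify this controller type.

This is a Proportional-Derivative (PD) controller.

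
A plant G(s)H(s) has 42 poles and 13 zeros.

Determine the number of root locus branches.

Root locus has n branches where n = number of poles = 42.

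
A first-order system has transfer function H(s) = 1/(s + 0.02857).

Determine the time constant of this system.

For H(s) = 1/(s + 1/τ), the pole is at -1/τ = -0.02857, so τ = 1/0.02857 = 35 s.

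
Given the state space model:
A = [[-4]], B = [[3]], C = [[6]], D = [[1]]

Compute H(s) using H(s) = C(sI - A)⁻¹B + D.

(sI - A)⁻¹ = 1/(s + 4). H(s) = 6×3/(s + 4) + 1 = (s + 22)/(s + 4).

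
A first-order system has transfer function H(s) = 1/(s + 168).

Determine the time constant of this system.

For H(s) = 1/(s + 1/τ), the pole is at -1/τ = -168, so τ = 1/168 = 0.0060 s.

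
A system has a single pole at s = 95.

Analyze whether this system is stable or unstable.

Pole at s = 95 is in the right half-plane. Unstable.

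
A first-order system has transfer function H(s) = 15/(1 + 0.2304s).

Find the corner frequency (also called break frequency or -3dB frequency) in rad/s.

Corner frequency = 1/τ = 1/0.2304 = 4.34 rad/s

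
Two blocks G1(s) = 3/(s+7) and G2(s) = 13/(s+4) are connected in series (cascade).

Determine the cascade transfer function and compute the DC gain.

Series: multiply transfer functions. G_eq = 3/(s+7) × 13/(s+4) = 39/((s+7)(s+4)). DC gain = 39/(7×4) = 1.3929.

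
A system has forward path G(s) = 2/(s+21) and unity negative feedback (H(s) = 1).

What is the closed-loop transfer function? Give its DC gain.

T(s) = G/(1+GH) = [2/(s+21)] / [1 + 2/(s+21)] = 2/(s+21+2) = 2/(s+23). DC gain = 2/23 = 0.0870.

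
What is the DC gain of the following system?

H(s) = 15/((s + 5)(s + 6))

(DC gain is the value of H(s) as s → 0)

DC gain = H(0) = 15/(5 × 6) = 15/30 = 0.5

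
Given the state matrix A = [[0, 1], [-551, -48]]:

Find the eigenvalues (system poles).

det(A - λI) = λ² - (-48)λ + 551 = (λ - (-29))(λ - (-19)). Eigenvalues: -29, -19.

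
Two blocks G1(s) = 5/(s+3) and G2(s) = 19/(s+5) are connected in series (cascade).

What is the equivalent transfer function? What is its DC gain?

Series: multiply transfer functions. G_eq = 5/(s+3) × 19/(s+5) = 95/((s+3)(s+5)). DC gain = 95/(3×5) = 6.3333.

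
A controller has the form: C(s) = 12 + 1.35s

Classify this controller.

This is a Proportional-Derivative (PD) controller.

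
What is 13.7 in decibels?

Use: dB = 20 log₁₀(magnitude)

dB = 20 log₁₀(13.7) = 22.7 dB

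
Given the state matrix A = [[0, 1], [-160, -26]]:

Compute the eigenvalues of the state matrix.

det(A - λI) = λ² - (-26)λ + 160 = (λ - (-16))(λ - (-10)). Eigenvalues: -16, -10.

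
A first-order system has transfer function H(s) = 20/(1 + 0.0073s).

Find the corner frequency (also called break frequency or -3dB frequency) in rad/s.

Corner frequency = 1/τ = 1/0.0073 = 136.986 rad/s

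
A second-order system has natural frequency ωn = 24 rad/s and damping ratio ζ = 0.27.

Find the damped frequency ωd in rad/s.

ωd = ωn√(1 - ζ²) = 24√(1 - 0.27²) = 23.11 rad/s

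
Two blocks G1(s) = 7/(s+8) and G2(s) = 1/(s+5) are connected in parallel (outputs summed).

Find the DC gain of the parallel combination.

Parallel: G_eq = G1 + G2. DC gain = G1(0) + G2(0) = 7/8 + 1/5 = 0.875 + 0.2 = 1.075.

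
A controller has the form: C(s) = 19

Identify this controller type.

This is a Proportional (P) controller.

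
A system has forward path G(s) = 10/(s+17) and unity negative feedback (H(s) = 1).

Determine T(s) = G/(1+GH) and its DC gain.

T(s) = G/(1+GH) = [10/(s+17)] / [1 + 10/(s+17)] = 10/(s+17+10) = 10/(s+27). DC gain = 10/27 = 0.3704.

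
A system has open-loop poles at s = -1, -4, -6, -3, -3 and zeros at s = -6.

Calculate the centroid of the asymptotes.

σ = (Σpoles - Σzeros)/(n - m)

σ = (Σpoles - Σzeros)/(n - m) = (-17 - (-6))/(5 - 1) = -11/4 = -2.75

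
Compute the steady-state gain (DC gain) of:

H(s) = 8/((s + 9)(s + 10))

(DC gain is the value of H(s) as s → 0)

DC gain = H(0) = 8/(9 × 10) = 8/90 = 0.0889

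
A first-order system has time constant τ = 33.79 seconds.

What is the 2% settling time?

For first-order system, 2% settling time ≈ 4τ = 4 × 33.79 = 135.16 s.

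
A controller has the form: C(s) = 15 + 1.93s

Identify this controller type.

This is a Proportional-Derivative (PD) controller.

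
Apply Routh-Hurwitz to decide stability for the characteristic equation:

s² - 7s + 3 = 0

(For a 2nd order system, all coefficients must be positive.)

Coefficients: 1, -7, 3. b=-7 not positive, so system is unstable.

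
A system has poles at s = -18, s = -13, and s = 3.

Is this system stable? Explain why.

Pole(s) at s = 3 are not in the left half-plane. System is unstable.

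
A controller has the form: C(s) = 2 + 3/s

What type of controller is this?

This is a Proportional-Integral (PI) controller.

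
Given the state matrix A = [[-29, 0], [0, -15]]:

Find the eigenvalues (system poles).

For diagonal matrix, eigenvalues are diagonal entries: λ₁ = -29, λ₂ = -15.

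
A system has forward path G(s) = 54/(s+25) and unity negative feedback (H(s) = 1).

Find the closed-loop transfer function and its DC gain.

T(s) = G/(1+GH) = [54/(s+25)] / [1 + 54/(s+25)] = 54/(s+25+54) = 54/(s+79). DC gain = 54/79 = 0.6835.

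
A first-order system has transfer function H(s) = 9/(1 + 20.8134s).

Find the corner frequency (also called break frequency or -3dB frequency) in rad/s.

Corner frequency = 1/τ = 1/20.8134 = 0.048 rad/s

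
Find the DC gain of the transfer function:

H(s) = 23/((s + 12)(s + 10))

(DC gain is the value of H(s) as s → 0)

DC gain = H(0) = 23/(12 × 10) = 23/120 = 0.1917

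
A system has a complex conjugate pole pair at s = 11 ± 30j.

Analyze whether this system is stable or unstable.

Real part of poles is 11 (> 0, right half-plane). Unstable.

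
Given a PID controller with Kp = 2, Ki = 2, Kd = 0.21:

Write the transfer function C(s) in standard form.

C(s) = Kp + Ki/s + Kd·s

Substituting values: C(s) = 2 + 2/s + 0.21s = (0.21s² + 2s + 2)/s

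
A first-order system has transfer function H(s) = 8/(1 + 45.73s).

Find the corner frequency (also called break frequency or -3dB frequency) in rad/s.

Corner frequency = 1/τ = 1/45.73 = 0.022 rad/s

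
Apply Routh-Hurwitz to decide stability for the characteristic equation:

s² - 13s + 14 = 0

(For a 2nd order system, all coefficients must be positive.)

Coefficients: 1, -13, 14. b=-13 not positive, so system is unstable.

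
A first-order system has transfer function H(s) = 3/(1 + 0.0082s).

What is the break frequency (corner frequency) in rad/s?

Corner frequency = 1/τ = 1/0.0082 = 121.951 rad/s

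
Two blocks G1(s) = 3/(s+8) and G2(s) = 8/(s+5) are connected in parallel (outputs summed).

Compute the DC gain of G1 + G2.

Parallel: G_eq = G1 + G2. DC gain = G1(0) + G2(0) = 3/8 + 8/5 = 0.375 + 1.6 = 1.975.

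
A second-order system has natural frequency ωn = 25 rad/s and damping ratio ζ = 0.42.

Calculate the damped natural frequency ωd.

ωd = ωn√(1 - ζ²) = 25√(1 - 0.42²) = 22.69 rad/s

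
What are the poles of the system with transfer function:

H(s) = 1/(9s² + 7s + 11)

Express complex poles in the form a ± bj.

Discriminant = 7² - 4×9×11 = 49 - 396 = -347 < 0, so the poles are a complex conjugate pair s = (-7 ± j√347)/(2×9). Real part = -7/(2×9) = -7/18 ≈ -0.3889; imaginary part = ±√347/(2×9) ≈ 1.0349. Poles: s = -0.3889 ± 1.0349j.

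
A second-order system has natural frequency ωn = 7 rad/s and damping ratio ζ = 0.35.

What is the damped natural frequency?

ωd = ωn√(1 - ζ²) = 7√(1 - 0.35²) = 6.56 rad/s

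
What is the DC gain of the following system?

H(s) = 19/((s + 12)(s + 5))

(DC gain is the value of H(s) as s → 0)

DC gain = H(0) = 19/(12 × 5) = 19/60 = 0.3167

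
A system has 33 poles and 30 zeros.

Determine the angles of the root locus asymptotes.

n - m = 33 - 30 = 3. Angles: θk = (2k + 1)·180°/3 = 60°, 180°, 300°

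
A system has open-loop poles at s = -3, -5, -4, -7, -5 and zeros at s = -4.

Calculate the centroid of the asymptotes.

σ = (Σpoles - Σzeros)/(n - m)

σ = (Σpoles - Σzeros)/(n - m) = (-24 - (-4))/(5 - 1) = -20/4 = -5.0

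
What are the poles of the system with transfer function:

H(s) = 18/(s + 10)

Pole is where denominator = 0: s + 10 = 0, so s = -10.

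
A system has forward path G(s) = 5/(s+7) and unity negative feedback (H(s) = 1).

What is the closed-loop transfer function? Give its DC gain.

T(s) = G/(1+GH) = [5/(s+7)] / [1 + 5/(s+7)] = 5/(s+7+5) = 5/(s+12). DC gain = 5/12 = 0.4167.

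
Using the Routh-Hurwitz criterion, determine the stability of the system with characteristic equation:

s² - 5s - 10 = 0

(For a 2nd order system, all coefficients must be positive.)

Coefficients: 1, -5, -10. b=-5, c=-10 not positive, so system is unstable.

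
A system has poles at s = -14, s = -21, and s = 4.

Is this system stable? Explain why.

Pole(s) at s = 4 are not in the left half-plane. System is unstable.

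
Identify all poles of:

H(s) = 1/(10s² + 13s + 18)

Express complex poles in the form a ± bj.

Discriminant = 13² - 4×10×18 = 169 - 720 = -551 < 0, so the poles are a complex conjugate pair s = (-13 ± j√551)/(2×10). Real part = -13/(2×10) = -13/20 = -0.65; imaginary part = ±√551/(2×10) ≈ 1.1737. Poles: s = -0.65 ± 1.1737j.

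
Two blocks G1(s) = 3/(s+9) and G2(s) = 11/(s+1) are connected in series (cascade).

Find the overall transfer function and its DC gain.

Series: multiply transfer functions. G_eq = 3/(s+9) × 11/(s+1) = 33/((s+9)(s+1)). DC gain = 33/(9×1) = 3.6667.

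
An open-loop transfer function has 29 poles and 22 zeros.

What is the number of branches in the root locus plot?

Root locus has n branches where n = number of poles = 29.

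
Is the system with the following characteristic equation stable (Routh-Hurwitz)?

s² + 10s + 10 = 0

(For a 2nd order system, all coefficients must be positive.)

Coefficients: 1, 10, 10. All positive, so system is stable.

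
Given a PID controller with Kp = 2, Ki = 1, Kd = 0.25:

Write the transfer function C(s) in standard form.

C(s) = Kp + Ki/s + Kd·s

Substituting values: C(s) = 2 + 1/s + 0.25s = (0.25s² + 2s + 1)/s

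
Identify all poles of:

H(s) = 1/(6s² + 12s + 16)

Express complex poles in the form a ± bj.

Discriminant = 12² - 4×6×16 = 144 - 384 = -240 < 0, so the poles are a complex conjugate pair s = (-12 ± j√240)/(2×6). Real part = -12/(2×6) = -12/12 = -1; imaginary part = ±√240/(2×6) ≈ 1.2910. Poles: s = -1 ± 1.2910j.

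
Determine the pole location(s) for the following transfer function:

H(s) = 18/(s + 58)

Pole is where denominator = 0: s + 58 = 0, so s = -58.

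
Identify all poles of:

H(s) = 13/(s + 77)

Pole is where denominator = 0: s + 77 = 0, so s = -77.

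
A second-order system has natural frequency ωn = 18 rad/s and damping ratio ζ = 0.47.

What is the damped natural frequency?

ωd = ωn√(1 - ζ²) = 18√(1 - 0.47²) = 15.89 rad/s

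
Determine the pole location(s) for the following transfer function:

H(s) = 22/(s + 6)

Pole is where denominator = 0: s + 6 = 0, so s = -6.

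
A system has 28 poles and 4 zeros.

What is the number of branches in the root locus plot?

Root locus has n branches where n = number of poles = 28.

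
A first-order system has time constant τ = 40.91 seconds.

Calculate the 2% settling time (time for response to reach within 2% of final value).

For first-order system, 2% settling time ≈ 4τ = 4 × 40.91 = 163.64 s.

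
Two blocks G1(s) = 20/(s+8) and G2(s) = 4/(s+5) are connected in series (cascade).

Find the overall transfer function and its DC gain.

Series: multiply transfer functions. G_eq = 20/(s+8) × 4/(s+5) = 80/((s+8)(s+5)). DC gain = 80/(8×5) = 2.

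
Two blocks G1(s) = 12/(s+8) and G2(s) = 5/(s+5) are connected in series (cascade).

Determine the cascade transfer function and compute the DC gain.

Series: multiply transfer functions. G_eq = 12/(s+8) × 5/(s+5) = 60/((s+8)(s+5)). DC gain = 60/(8×5) = 1.5.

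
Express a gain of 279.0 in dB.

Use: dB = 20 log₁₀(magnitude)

dB = 20 log₁₀(279.0) = 48.9 dB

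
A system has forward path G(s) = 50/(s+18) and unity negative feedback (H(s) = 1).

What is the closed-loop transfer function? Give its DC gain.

T(s) = G/(1+GH) = [50/(s+18)] / [1 + 50/(s+18)] = 50/(s+18+50) = 50/(s+68). DC gain = 50/68 = 0.7353.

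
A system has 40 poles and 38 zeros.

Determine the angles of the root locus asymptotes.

n - m = 40 - 38 = 2. Angles: θk = (2k + 1)·180°/2 = 90°, 270°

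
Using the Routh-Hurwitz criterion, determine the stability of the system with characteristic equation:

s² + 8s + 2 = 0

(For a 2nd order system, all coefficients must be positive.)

Coefficients: 1, 8, 2. All positive, so system is stable.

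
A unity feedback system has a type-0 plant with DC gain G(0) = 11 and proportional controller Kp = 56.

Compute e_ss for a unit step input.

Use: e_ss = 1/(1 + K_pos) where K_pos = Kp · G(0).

K_pos = Kp · G(0) = 56 × 11 = 616. e_ss = 1/(1 + 616) = 0.0016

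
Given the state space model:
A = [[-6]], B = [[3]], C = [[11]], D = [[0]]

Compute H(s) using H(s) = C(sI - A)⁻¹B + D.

(sI - A)⁻¹ = 1/(s + 6). H(s) = 11 × 3/(s + 6) + 0 = 33/(s + 6).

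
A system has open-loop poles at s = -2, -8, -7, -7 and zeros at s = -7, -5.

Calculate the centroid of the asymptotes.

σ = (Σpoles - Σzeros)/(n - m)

σ = (Σpoles - Σzeros)/(n - m) = (-24 - (-12))/(4 - 2) = -12/2 = -6.0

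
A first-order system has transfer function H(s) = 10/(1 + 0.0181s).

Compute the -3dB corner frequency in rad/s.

Corner frequency = 1/τ = 1/0.0181 = 55.249 rad/s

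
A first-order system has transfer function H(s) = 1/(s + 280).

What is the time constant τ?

For H(s) = 1/(s + 1/τ), the pole is at -1/τ = -280, so τ = 1/280 = 0.0036 s.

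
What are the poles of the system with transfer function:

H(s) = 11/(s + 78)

Pole is where denominator = 0: s + 78 = 0, so s = -78.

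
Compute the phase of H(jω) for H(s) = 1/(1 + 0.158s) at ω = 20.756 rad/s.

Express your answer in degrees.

Phase = -arctan(ωτ) = -arctan(20.756 × 0.158) = -73.0°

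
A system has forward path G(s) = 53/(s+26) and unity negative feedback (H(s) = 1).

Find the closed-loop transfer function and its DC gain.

T(s) = G/(1+GH) = [53/(s+26)] / [1 + 53/(s+26)] = 53/(s+26+53) = 53/(s+79). DC gain = 53/79 = 0.6709.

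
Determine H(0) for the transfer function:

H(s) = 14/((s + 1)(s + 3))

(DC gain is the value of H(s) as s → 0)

DC gain = H(0) = 14/(1 × 3) = 14/3 = 4.6667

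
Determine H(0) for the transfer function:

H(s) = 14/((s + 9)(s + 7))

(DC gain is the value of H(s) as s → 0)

DC gain = H(0) = 14/(9 × 7) = 14/63 = 0.2222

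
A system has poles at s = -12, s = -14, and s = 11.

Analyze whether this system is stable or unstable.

Pole(s) at s = 11 are not in the left half-plane. System is unstable.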